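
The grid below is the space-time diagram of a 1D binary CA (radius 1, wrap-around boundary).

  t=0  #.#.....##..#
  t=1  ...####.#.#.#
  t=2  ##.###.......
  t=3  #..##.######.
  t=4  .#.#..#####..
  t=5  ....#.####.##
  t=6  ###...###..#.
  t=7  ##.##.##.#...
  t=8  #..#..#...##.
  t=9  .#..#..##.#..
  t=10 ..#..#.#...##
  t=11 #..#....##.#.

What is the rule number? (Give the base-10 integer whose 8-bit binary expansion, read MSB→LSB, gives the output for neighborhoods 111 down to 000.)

153

  ###|#  b7=1 t=1,i=4
  ##.|.  b6=0 t=0,i=0
  #.#|.  b5=0 t=0,i=1
  #..|#  b4=1 t=0,i=3
  .##|#  b3=1 t=0,i=8
  .#.|.  b2=0 t=0,i=2
  ..#|.  b1=0 t=0,i=7
  ...|#  b0=1 t=0,i=4
  bits 10011001 = 153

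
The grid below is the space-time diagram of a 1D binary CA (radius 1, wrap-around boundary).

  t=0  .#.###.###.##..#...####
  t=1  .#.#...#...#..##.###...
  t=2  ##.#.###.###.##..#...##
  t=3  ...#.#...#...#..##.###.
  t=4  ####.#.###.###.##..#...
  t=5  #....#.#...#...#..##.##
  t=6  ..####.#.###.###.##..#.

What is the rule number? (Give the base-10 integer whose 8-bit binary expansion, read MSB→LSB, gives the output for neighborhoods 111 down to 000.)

  ###|.  b7=0 t=0,i=4
  ##.|.  b6=0 t=0,i=5
  #.#|.  b5=0 t=0,i=0
  #..|.  b4=0 t=0,i=13
  .##|#  b3=1 t=0,i=3
  .#.|#  b2=1 t=0,i=1
  ..#|#  b1=1 t=0,i=14
  ...|#  b0=1 t=0,i=17
  bits 00001111 = 15

15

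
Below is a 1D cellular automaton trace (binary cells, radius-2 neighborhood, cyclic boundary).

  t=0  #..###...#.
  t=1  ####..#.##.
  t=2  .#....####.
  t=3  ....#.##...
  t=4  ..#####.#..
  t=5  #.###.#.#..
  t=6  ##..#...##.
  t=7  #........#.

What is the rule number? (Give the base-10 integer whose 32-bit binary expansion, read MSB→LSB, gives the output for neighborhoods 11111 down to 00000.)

2706942630

  nb #####: next=#  (t=4,i=4, bit31=1)
  nb ####.: next=.  (t=1,i=2, bit30=0)
  nb ###.#: next=#  (t=4,i=6, bit29=1)
  nb ###..: next=.  (t=0,i=5, bit28=0)
  nb ##.##: next=.  (t=1,i=10, bit27=0)
  nb ##.#.: next=.  (t=4,i=7, bit26=0)
  nb ##..#: next=.  (t=1,i=4, bit25=0)
  nb ##...: next=#  (t=0,i=6, bit24=1)
  nb #.###: next=.  (t=1,i=0, bit23=0)
  nb #.##.: next=#  (t=1,i=8, bit22=1)
  nb #.#.#: next=.  (t=5,i=6, bit21=0)
  nb #.#..: next=#  (t=0,i=0, bit20=1)
  nb #..##: next=#  (t=0,i=2, bit19=1)
  nb #..#.: next=.  (t=1,i=5, bit18=0)
  nb #...#: next=.  (t=0,i=7, bit17=0)
  nb #....: next=.  (t=2,i=3, bit16=0)
  nb .####: next=#  (t=1,i=1, bit15=1)
  nb .###.: next=.  (t=0,i=4, bit14=0)
  nb .##.#: next=#  (t=1,i=9, bit13=1)
  nb .##..: next=.  (t=3,i=7, bit12=0)
  nb .#.##: next=#  (t=1,i=7, bit11=1)
  nb .#.#.: next=.  (t=0,i=10, bit10=0)
  nb .#..#: next=#  (t=0,i=1, bit9=1)
  nb .#...: next=.  (t=2,i=2, bit8=0)
  nb ..###: next=#  (t=0,i=3, bit7=1)
  nb ..##.: next=.  (t=6,i=8, bit6=0)
  nb ..#.#: next=#  (t=0,i=9, bit5=1)
  nb ..#..: next=.  (t=2,i=1, bit4=0)
  nb ...##: next=.  (t=2,i=5, bit3=0)
  nb ...#.: next=#  (t=0,i=8, bit2=1)
  nb ....#: next=#  (t=2,i=4, bit1=1)
  nb .....: next=.  (t=3,i=0, bit0=0)
  bits 10100001010110001010101010100110 = 2706942630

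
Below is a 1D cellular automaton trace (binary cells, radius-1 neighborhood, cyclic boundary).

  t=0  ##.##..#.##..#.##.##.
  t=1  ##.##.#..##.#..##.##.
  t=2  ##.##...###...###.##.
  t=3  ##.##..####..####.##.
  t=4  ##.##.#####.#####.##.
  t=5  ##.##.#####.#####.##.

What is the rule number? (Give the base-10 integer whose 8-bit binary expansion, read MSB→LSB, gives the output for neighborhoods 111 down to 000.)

202

  nb ###: next=#  (t=2,i=9, bit7=1)
  nb ##.: next=#  (t=0,i=1, bit6=1)
  nb #.#: next=.  (t=0,i=2, bit5=0)
  nb #..: next=.  (t=0,i=5, bit4=0)
  nb .##: next=#  (t=0,i=0, bit3=1)
  nb .#.: next=.  (t=0,i=7, bit2=0)
  nb ..#: next=#  (t=0,i=6, bit1=1)
  nb ...: next=.  (t=2,i=6, bit0=0)
  bits 11001010 = 202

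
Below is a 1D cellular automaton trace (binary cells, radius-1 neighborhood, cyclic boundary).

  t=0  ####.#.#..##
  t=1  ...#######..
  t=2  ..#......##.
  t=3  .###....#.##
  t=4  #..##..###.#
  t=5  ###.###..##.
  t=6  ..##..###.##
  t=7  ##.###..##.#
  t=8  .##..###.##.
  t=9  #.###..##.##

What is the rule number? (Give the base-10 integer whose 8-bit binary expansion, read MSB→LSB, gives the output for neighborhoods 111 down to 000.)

  ### -> .   bit 7 = 0  t=0,i=0
  ##. -> #   bit 6 = 1  t=0,i=3
  #.# -> #   bit 5 = 1  t=0,i=4
  #.. -> #   bit 4 = 1  t=0,i=8
  .## -> .   bit 3 = 0  t=0,i=10
  .#. -> #   bit 2 = 1  t=0,i=5
  ..# -> #   bit 1 = 1  t=0,i=9
  ... -> .   bit 0 = 0  t=1,i=0
  bits 01110110 = 118

118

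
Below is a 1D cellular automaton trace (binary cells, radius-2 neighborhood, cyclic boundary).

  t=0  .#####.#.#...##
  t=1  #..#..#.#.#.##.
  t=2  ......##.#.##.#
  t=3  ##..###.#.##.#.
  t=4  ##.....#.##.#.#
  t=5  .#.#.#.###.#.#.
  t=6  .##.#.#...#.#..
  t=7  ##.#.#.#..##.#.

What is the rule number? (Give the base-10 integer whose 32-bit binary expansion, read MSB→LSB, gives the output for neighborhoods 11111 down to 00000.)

  nb #####: next=#  (t=0,i=3, bit31=1)
  nb ####.: next=.  (t=0,i=4, bit30=0)
  nb ###.#: next=.  (t=0,i=5, bit29=0)
  nb ###..: next=#  (t=4,i=1, bit28=1)
  nb ##.##: next=#  (t=0,i=0, bit27=1)
  nb ##.#.: next=#  (t=0,i=6, bit26=1)
  nb ##..#: next=.  (t=3,i=2, bit25=0)
  nb ##...: next=.  (t=4,i=2, bit24=0)
  nb #.###: next=.  (t=0,i=1, bit23=0)
  nb #.##.: next=#  (t=1,i=12, bit22=1)
  nb #.#.#: next=.  (t=0,i=7, bit21=0)
  nb #.#..: next=.  (t=0,i=9, bit20=0)
  nb #..##: next=.  (t=3,i=3, bit19=0)
  nb #..#.: next=.  (t=1,i=2, bit18=0)
  nb #...#: next=.  (t=0,i=11, bit17=0)
  nb #....: next=#  (t=2,i=1, bit16=1)
  nb .####: next=.  (t=0,i=2, bit15=0)
  nb .###.: next=.  (t=3,i=5, bit14=0)
  nb .##.#: next=.  (t=0,i=14, bit13=0)
  nb .##..: next=#  (t=3,i=1, bit12=1)
  nb .#.##: next=#  (t=1,i=11, bit11=1)
  nb .#.#.: next=#  (t=0,i=8, bit10=1)
  nb .#..#: next=.  (t=1,i=1, bit9=0)
  nb .#...: next=#  (t=0,i=10, bit8=1)
  nb ..###: next=.  (t=3,i=4, bit7=0)
  nb ..##.: next=#  (t=0,i=13, bit6=1)
  nb ..#.#: next=#  (t=1,i=6, bit5=1)
  nb ..#..: next=.  (t=1,i=3, bit4=0)
  nb ...##: next=#  (t=0,i=12, bit3=1)
  nb ...#.: next=.  (t=4,i=6, bit2=0)
  nb ....#: next=#  (t=2,i=4, bit1=1)
  nb .....: next=.  (t=2,i=2, bit0=0)
  bits 10011100010000010001110101101010 = 2621513066

2621513066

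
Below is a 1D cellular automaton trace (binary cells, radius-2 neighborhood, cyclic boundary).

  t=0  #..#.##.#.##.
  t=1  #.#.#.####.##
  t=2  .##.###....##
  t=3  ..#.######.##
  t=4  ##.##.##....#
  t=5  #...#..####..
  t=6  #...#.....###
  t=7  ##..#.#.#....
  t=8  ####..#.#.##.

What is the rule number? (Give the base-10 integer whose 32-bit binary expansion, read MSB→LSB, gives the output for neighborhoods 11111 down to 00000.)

  [31] ##### => #  t=3,i=6
  [30] ####. => .  t=1,i=8
  [29] ###.# => .  t=1,i=0
  [28] ###.. => #  t=2,i=6
  [27] ##.## => .  t=1,i=10
  [26] ##.#. => #  t=0,i=7
  [25] ##..# => #  t=3,i=0
  [24] ##... => #  t=2,i=7
  [23] #.### => #  t=1,i=6
  [22] #.##. => .  t=0,i=5
  [21] #.#.# => #  t=0,i=8
  [20] #.#.. => #  t=0,i=0
  [19] #..## => .  t=5,i=6
  [18] #..#. => #  t=0,i=2
  [17] #...# => .  t=5,i=2
  [16] #.... => #  t=2,i=8
  [15] .#### => .  t=1,i=7
  [14] .###. => #  t=1,i=12
  [13] .##.# => #  t=0,i=6
  [12] .##.. => #  t=3,i=12
  [11] .#.## => #  t=0,i=4
  [10] .#.#. => .  t=1,i=3
  [9] .#..# => .  t=0,i=1
  [8] .#... => .  t=5,i=1
  [7] ..### => .  t=4,i=12
  [6] ..##. => #  t=2,i=11
  [5] ..#.# => .  t=0,i=3
  [4] ..#.. => #  t=5,i=0
  [3] ...## => .  t=2,i=10
  [2] ...#. => .  t=5,i=3
  [1] ....# => #  t=2,i=9
  [0] ..... => .  t=6,i=7
  bits 10010111101101010111100001010010 = 2545252434

2545252434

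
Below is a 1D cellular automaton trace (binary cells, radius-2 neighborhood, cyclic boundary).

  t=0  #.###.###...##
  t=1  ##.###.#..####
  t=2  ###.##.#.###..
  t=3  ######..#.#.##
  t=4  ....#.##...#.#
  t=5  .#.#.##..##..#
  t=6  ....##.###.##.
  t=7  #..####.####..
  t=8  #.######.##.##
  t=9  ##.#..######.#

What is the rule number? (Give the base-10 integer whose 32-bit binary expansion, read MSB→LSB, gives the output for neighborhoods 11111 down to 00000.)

  [31] ##### => .  t=1,i=12
  [30] ####. => #  t=1,i=0
  [29] ###.# => #  t=0,i=0
  [28] ###.. => .  t=0,i=8
  [27] ##.## => #  t=0,i=1
  [26] ##.#. => .  t=1,i=6
  [25] ##..# => #  t=2,i=12
  [24] ##... => .  t=0,i=9
  [23] #.### => .  t=0,i=2
  [22] #.##. => #  t=2,i=4
  [21] #.#.# => .  t=2,i=7
  [20] #.#.. => #  t=1,i=7
  [19] #..## => #  t=1,i=9
  [18] #..#. => #  t=3,i=7
  [17] #...# => #  t=0,i=10
  [16] #.... => #  t=4,i=1
  [15] .#### => #  t=1,i=11
  [14] .###. => #  t=0,i=3
  [13] .##.# => #  t=2,i=5
  [12] .##.. => .  t=4,i=7
  [11] .#.## => #  t=2,i=8
  [10] .#.#. => .  t=3,i=9
  [9] .#..# => .  t=1,i=8
  [8] .#... => .  t=4,i=0
  [7] ..### => #  t=0,i=12
  [6] ..##. => #  t=5,i=9
  [5] ..#.# => .  t=3,i=8
  [4] ..#.. => #  t=7,i=0
  [3] ...## => #  t=0,i=11
  [2] ...#. => #  t=4,i=3
  [1] ....# => .  t=4,i=2
  [0] ..... => .  t=6,i=1
  bits 01101010010111111110100011011100 = 1784670428

1784670428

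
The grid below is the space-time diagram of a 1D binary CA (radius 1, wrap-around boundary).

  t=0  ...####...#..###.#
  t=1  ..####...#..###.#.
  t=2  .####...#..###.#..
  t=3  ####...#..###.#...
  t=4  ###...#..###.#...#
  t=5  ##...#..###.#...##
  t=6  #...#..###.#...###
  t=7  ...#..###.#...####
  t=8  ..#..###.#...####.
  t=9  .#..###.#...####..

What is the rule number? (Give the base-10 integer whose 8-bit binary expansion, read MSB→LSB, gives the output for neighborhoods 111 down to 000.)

170

  ###|#  b7=1 t=0,i=4
  ##.|.  b6=0 t=0,i=6
  #.#|#  b5=1 t=0,i=16
  #..|.  b4=0 t=0,i=0
  .##|#  b3=1 t=0,i=3
  .#.|.  b2=0 t=0,i=10
  ..#|#  b1=1 t=0,i=2
  ...|.  b0=0 t=0,i=1
  bits 10101010 = 170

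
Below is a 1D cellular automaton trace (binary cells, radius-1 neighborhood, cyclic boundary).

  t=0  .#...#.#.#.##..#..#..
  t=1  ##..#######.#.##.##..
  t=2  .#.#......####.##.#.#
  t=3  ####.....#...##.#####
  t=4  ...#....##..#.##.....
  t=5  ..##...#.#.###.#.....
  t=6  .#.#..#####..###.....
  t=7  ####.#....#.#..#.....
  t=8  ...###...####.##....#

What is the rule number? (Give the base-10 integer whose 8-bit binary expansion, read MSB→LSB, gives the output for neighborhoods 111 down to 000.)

102

  ### -> .   bit 7 = 0  t=1,i=5
  ##. -> #   bit 6 = 1  t=0,i=12
  #.# -> #   bit 5 = 1  t=0,i=6
  #.. -> .   bit 4 = 0  t=0,i=2
  .## -> .   bit 3 = 0  t=0,i=11
  .#. -> #   bit 2 = 1  t=0,i=1
  ..# -> #   bit 1 = 1  t=0,i=0
  ... -> .   bit 0 = 0  t=0,i=3
  bits 01100110 = 102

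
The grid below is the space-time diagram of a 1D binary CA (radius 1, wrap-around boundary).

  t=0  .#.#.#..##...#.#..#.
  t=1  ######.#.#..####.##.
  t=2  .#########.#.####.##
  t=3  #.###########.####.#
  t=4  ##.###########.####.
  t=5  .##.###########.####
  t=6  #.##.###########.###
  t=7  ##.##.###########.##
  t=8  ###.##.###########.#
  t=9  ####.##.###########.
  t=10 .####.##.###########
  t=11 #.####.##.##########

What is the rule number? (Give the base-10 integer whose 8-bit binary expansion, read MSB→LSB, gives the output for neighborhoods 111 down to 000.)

  nb ###: next=#  (t=1,i=1, bit7=1)
  nb ##.: next=#  (t=0,i=9, bit6=1)
  nb #.#: next=#  (t=0,i=2, bit5=1)
  nb #..: next=.  (t=0,i=6, bit4=0)
  nb .##: next=.  (t=0,i=8, bit3=0)
  nb .#.: next=#  (t=0,i=1, bit2=1)
  nb ..#: next=#  (t=0,i=0, bit1=1)
  nb ...: next=.  (t=0,i=11, bit0=0)
  bits 11100110 = 230

230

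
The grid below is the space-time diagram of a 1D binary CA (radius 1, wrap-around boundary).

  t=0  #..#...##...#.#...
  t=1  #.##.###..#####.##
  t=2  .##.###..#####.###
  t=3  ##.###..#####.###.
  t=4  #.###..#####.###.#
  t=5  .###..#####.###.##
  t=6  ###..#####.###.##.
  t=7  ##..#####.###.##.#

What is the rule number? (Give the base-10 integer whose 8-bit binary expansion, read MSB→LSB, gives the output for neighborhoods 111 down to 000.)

175

  ###|#  b7=1 t=1,i=6
  ##.|.  b6=0 t=0,i=8
  #.#|#  b5=1 t=0,i=13
  #..|.  b4=0 t=0,i=1
  .##|#  b3=1 t=0,i=7
  .#.|#  b2=1 t=0,i=0
  ..#|#  b1=1 t=0,i=2
  ...|#  b0=1 t=0,i=5
  bits 10101111 = 175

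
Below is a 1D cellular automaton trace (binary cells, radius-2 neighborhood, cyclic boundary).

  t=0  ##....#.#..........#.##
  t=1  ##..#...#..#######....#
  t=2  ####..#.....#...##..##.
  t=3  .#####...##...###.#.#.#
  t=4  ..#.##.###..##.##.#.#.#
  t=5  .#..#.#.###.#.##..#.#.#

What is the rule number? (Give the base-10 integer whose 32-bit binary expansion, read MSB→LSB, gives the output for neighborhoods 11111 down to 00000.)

  #####|.  b31=0 t=1,i=13
  ####.|#  b30=1 t=0,i=0
  ###.#|#  b29=1 t=3,i=16
  ###..|#  b28=1 t=0,i=1
  ##.##|#  b27=1 t=2,i=22
  ##.#.|.  b26=0 t=3,i=17
  ##..#|#  b25=1 t=1,i=2
  ##...|.  b24=0 t=0,i=2
  #.###|.  b23=0 t=0,i=21
  #.##.|#  b22=1 t=4,i=4
  #.#.#|#  b21=1 t=3,i=18
  #.#..|#  b20=1 t=0,i=8
  #..##|.  b19=0 t=1,i=10
  #..#.|#  b18=1 t=1,i=3
  #...#|#  b17=1 t=1,i=6
  #....|.  b16=0 t=0,i=3
  .####|#  b15=1 t=0,i=22
  .###.|#  b14=1 t=1,i=0
  .##.#|.  b13=0 t=2,i=21
  .##..|.  b12=0 t=2,i=17
  .#.##|.  b11=0 t=0,i=20
  .#.#.|.  b10=0 t=0,i=7
  .#..#|.  b9=0 t=1,i=9
  .#...|.  b8=0 t=0,i=9
  ..###|.  b7=0 t=1,i=11
  ..##.|#  b6=1 t=2,i=16
  ..#.#|.  b5=0 t=0,i=6
  ..#..|.  b4=0 t=1,i=4
  ...##|#  b3=1 t=1,i=21
  ...#.|.  b2=0 t=0,i=5
  ....#|#  b1=1 t=0,i=4
  .....|#  b0=1 t=0,i=11
  bits 01111010011101101100000001001011 = 2054602827

2054602827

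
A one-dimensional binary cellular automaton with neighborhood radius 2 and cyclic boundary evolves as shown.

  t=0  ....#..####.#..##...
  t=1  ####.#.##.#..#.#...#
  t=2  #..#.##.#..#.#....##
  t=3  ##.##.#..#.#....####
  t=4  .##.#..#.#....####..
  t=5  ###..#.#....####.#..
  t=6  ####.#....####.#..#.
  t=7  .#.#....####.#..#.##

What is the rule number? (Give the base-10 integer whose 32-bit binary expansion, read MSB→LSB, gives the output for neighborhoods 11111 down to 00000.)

  #####|.  b31=0 t=1,i=1
  ####.|.  b30=0 t=0,i=9
  ###.#|#  b29=1 t=0,i=10
  ###..|#  b28=1 t=2,i=0
  ##.##|#  b27=1 t=3,i=2
  ##.#.|.  b26=0 t=0,i=11
  ##..#|#  b25=1 t=2,i=1
  ##...|.  b24=0 t=0,i=17
  #.###|.  b23=0 t=6,i=0
  #.##.|.  b22=0 t=1,i=7
  #.#.#|#  b21=1 t=1,i=5
  #.#..|.  b20=0 t=0,i=12
  #..##|.  b19=0 t=0,i=6
  #..#.|.  b18=0 t=1,i=12
  #...#|.  b17=0 t=1,i=17
  #....|.  b16=0 t=0,i=18
  .####|#  b15=1 t=0,i=8
  .###.|#  b14=1 t=2,i=19
  .##.#|#  b13=1 t=1,i=8
  .##..|.  b12=0 t=0,i=16
  .#.##|#  b11=1 t=1,i=6
  .#.#.|.  b10=0 t=1,i=14
  .#..#|#  b9=1 t=0,i=5
  .#...|.  b8=0 t=1,i=16
  ..###|#  b7=1 t=0,i=7
  ..##.|#  b6=1 t=0,i=15
  ..#.#|#  b5=1 t=1,i=13
  ..#..|.  b4=0 t=0,i=4
  ...##|#  b3=1 t=1,i=18
  ...#.|#  b2=1 t=0,i=3
  ....#|#  b1=1 t=0,i=2
  .....|#  b0=1 t=0,i=0
  bits 00111010001000001110101011101111 = 975235823

975235823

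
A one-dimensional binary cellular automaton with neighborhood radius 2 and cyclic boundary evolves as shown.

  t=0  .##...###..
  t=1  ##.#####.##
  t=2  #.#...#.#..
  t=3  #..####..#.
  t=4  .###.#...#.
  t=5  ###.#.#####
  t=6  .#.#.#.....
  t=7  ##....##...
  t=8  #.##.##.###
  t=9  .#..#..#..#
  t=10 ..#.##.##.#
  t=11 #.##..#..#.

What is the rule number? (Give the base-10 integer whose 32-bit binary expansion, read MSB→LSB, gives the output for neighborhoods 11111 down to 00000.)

1292585980

  [31] ##### => .  t=1,i=5
  [30] ####. => #  t=1,i=0
  [29] ###.# => .  t=1,i=1
  [28] ###.. => .  t=0,i=8
  [27] ##.## => #  t=1,i=2
  [26] ##.#. => #  t=4,i=4
  [25] ##..# => .  t=3,i=7
  [24] ##... => #  t=0,i=3
  [23] #.### => .  t=1,i=3
  [22] #.##. => .  t=8,i=2
  [21] #.#.# => .  t=5,i=4
  [20] #.#.. => .  t=2,i=2
  [19] #..## => #  t=3,i=2
  [18] #..#. => .  t=2,i=10
  [17] #...# => #  t=0,i=4
  [16] #.... => #  t=6,i=7
  [15] .#### => .  t=1,i=4
  [14] .###. => #  t=0,i=7
  [13] .##.# => .  t=8,i=3
  [12] .##.. => .  t=0,i=2
  [11] .#.## => #  t=5,i=5
  [10] .#.#. => .  t=2,i=1
  [9] .#..# => #  t=2,i=9
  [8] .#... => #  t=2,i=3
  [7] ..### => #  t=0,i=6
  [6] ..##. => #  t=0,i=1
  [5] ..#.# => #  t=2,i=0
  [4] ..#.. => #  t=4,i=9
  [3] ...## => #  t=0,i=0
  [2] ...#. => #  t=2,i=5
  [1] ....# => .  t=6,i=10
  [0] ..... => .  t=6,i=8
  bits 01001101000010110100101111111100 = 1292585980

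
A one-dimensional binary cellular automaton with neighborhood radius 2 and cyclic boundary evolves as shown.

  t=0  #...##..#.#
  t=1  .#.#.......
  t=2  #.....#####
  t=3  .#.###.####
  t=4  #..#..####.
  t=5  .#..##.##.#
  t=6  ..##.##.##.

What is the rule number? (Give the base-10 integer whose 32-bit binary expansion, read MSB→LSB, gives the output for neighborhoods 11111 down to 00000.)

3448283663

  [31] ##### => #  t=2,i=8
  [30] ####. => #  t=2,i=10
  [29] ###.# => .  t=3,i=5
  [28] ###.. => .  t=2,i=0
  [27] ##.## => #  t=3,i=6
  [26] ##.#. => #  t=3,i=0
  [25] ##..# => .  t=0,i=6
  [24] ##... => #  t=0,i=1
  [23] #.### => #  t=3,i=3
  [22] #.##. => .  t=0,i=10
  [21] #.#.# => .  t=3,i=1
  [20] #.#.. => .  t=1,i=3
  [19] #..## => #  t=4,i=5
  [18] #..#. => .  t=0,i=7
  [17] #...# => .  t=0,i=2
  [16] #.... => .  t=1,i=5
  [15] .#### => #  t=2,i=7
  [14] .###. => .  t=3,i=4
  [13] .##.# => #  t=5,i=5
  [12] .##.. => .  t=0,i=0
  [11] .#.## => .  t=0,i=9
  [10] .#.#. => .  t=1,i=2
  [9] .#..# => #  t=4,i=1
  [8] .#... => .  t=1,i=4
  [7] ..### => .  t=2,i=6
  [6] ..##. => .  t=0,i=4
  [5] ..#.# => .  t=0,i=8
  [4] ..#.. => .  t=4,i=3
  [3] ...## => #  t=0,i=3
  [2] ...#. => #  t=1,i=0
  [1] ....# => #  t=1,i=10
  [0] ..... => #  t=1,i=6
  bits 11001101100010001010001000001111 = 3448283663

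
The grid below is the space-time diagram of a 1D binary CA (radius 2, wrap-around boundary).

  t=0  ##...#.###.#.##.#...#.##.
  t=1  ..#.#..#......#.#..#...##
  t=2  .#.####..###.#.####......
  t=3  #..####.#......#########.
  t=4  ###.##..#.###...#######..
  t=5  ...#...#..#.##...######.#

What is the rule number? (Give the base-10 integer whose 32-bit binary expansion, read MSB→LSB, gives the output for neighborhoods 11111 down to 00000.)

  [31] ##### => #  t=3,i=17
  [30] ####. => #  t=2,i=5
  [29] ###.# => .  t=0,i=9
  [28] ###.. => #  t=2,i=6
  [27] ##.## => #  t=0,i=24
  [26] ##.#. => .  t=0,i=10
  [25] ##..# => .  t=1,i=0
  [24] ##... => #  t=0,i=2
  [23] #.### => #  t=0,i=7
  [22] #.##. => .  t=0,i=0
  [21] #.#.# => .  t=0,i=11
  [20] #.#.. => #  t=0,i=16
  [19] #..## => #  t=2,i=8
  [18] #..#. => #  t=1,i=1
  [17] #...# => .  t=0,i=3
  [16] #.... => #  t=1,i=9
  [15] .#### => #  t=2,i=4
  [14] .###. => .  t=0,i=8
  [13] .##.# => #  t=0,i=14
  [12] .##.. => .  t=0,i=1
  [11] .#.## => .  t=0,i=6
  [10] .#.#. => #  t=1,i=3
  [9] .#..# => #  t=1,i=5
  [8] .#... => .  t=0,i=17
  [7] ..### => .  t=2,i=9
  [6] ..##. => .  t=1,i=23
  [5] ..#.# => .  t=0,i=5
  [4] ..#.. => .  t=1,i=7
  [3] ...## => .  t=1,i=22
  [2] ...#. => #  t=0,i=4
  [1] ....# => .  t=1,i=12
  [0] ..... => #  t=1,i=10
  bits 11011001100111011010011000000101 = 3650987525

3650987525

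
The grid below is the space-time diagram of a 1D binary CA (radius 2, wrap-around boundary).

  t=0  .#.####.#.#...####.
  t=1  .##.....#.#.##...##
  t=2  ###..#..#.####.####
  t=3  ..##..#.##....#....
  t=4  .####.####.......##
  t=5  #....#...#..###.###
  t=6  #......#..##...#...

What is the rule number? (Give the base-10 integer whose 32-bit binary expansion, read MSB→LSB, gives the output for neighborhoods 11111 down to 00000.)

444217961

  #####|.  b31=0 t=2,i=0
  ####.|.  b30=0 t=0,i=5
  ###.#|.  b29=0 t=0,i=6
  ###..|#  b28=1 t=0,i=17
  ##.##|#  b27=1 t=1,i=0
  ##.#.|.  b26=0 t=0,i=7
  ##..#|#  b25=1 t=0,i=18
  ##...|.  b24=0 t=1,i=3
  #.###|.  b23=0 t=0,i=3
  #.##.|#  b22=1 t=1,i=1
  #.#.#|#  b21=1 t=0,i=8
  #.#..|#  b20=1 t=0,i=10
  #..##|#  b19=1 t=5,i=11
  #..#.|.  b18=0 t=0,i=0
  #...#|#  b17=1 t=0,i=12
  #....|.  b16=0 t=1,i=4
  .####|.  b15=0 t=0,i=4
  .###.|.  b14=0 t=5,i=13
  .##.#|#  b13=1 t=1,i=18
  .##..|#  b12=1 t=1,i=2
  .#.##|#  b11=1 t=0,i=2
  .#.#.|.  b10=0 t=0,i=9
  .#..#|#  b9=1 t=2,i=6
  .#...|.  b8=0 t=0,i=11
  ..###|.  b7=0 t=0,i=14
  ..##.|#  b6=1 t=1,i=17
  ..#.#|#  b5=1 t=0,i=1
  ..#..|.  b4=0 t=2,i=5
  ...##|#  b3=1 t=0,i=13
  ...#.|.  b2=0 t=1,i=7
  ....#|.  b1=0 t=1,i=6
  .....|#  b0=1 t=1,i=5
  bits 00011010011110100011101001101001 = 444217961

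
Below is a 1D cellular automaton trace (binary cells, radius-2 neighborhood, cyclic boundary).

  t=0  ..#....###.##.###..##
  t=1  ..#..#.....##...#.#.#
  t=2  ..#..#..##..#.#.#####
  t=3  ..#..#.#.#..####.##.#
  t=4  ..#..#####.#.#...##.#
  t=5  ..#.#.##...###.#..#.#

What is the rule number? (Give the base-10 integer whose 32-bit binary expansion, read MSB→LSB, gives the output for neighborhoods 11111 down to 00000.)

  nb #####: next=#  (t=2,i=18, bit31=1)
  nb ####.: next=.  (t=2,i=19, bit30=0)
  nb ###.#: next=.  (t=0,i=9, bit29=0)
  nb ###..: next=#  (t=0,i=16, bit28=1)
  nb ##.##: next=.  (t=0,i=10, bit27=0)
  nb ##.#.: next=.  (t=3,i=19, bit26=0)
  nb ##..#: next=.  (t=0,i=0, bit25=0)
  nb ##...: next=.  (t=1,i=13, bit24=0)
  nb #.###: next=.  (t=0,i=14, bit23=0)
  nb #.##.: next=#  (t=0,i=11, bit22=1)
  nb #.#.#: next=#  (t=1,i=18, bit21=1)
  nb #.#..: next=#  (t=1,i=20, bit20=1)
  nb #..##: next=#  (t=0,i=18, bit19=1)
  nb #..#.: next=.  (t=0,i=1, bit18=0)
  nb #...#: next=#  (t=1,i=14, bit17=1)
  nb #....: next=.  (t=0,i=4, bit16=0)
  nb .####: next=#  (t=2,i=17, bit15=1)
  nb .###.: next=.  (t=0,i=8, bit14=0)
  nb .##.#: next=#  (t=0,i=12, bit13=1)
  nb .##..: next=#  (t=0,i=20, bit12=1)
  nb .#.##: next=#  (t=2,i=15, bit11=1)
  nb .#.#.: next=#  (t=1,i=17, bit10=1)
  nb .#..#: next=.  (t=1,i=0, bit9=0)
  nb .#...: next=.  (t=0,i=3, bit8=0)
  nb ..###: next=.  (t=0,i=7, bit7=0)
  nb ..##.: next=.  (t=0,i=19, bit6=0)
  nb ..#.#: next=#  (t=1,i=16, bit5=1)
  nb ..#..: next=#  (t=0,i=2, bit4=1)
  nb ...##: next=.  (t=0,i=6, bit3=0)
  nb ...#.: next=.  (t=1,i=15, bit2=0)
  nb ....#: next=#  (t=0,i=5, bit1=1)
  nb .....: next=#  (t=1,i=8, bit0=1)
  bits 10010000011110101011110000110011 = 2423962675

2423962675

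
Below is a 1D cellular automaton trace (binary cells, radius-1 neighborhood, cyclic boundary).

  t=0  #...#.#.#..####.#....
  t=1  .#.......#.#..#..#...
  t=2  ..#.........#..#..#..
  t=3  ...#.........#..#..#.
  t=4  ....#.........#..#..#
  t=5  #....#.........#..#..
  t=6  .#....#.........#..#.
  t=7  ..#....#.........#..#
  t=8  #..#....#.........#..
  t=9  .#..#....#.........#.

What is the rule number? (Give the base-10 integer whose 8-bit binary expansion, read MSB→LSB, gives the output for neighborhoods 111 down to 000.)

  [7] ### => .  t=0,i=12
  [6] ##. => #  t=0,i=14
  [5] #.# => .  t=0,i=5
  [4] #.. => #  t=0,i=1
  [3] .## => #  t=0,i=11
  [2] .#. => .  t=0,i=0
  [1] ..# => .  t=0,i=3
  [0] ... => .  t=0,i=2
  bits 01011000 = 88

88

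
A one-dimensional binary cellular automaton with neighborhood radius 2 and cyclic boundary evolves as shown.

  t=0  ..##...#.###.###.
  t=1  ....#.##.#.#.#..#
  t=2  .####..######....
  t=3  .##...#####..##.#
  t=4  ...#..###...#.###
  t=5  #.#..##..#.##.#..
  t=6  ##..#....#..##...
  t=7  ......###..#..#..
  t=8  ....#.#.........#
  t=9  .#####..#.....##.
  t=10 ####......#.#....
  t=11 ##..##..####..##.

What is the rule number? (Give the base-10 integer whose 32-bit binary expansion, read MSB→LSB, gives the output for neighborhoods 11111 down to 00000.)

  ##### -> #   bit 31 = 1  t=2,i=9
  ####. -> .   bit 30 = 0  t=2,i=3
  ###.# -> #   bit 29 = 1  t=0,i=11
  ###.. -> .   bit 28 = 0  t=0,i=15
  ##.## -> .   bit 27 = 0  t=0,i=12
  ##.#. -> #   bit 26 = 1  t=1,i=8
  ##..# -> .   bit 25 = 0  t=2,i=5
  ##... -> #   bit 24 = 1  t=0,i=4
  #.### -> #   bit 23 = 1  t=0,i=9
  #.##. -> .   bit 22 = 0  t=1,i=6
  #.#.# -> #   bit 21 = 1  t=1,i=9
  #.#.. -> .   bit 20 = 0  t=1,i=13
  #..## -> #   bit 19 = 1  t=2,i=6
  #..#. -> .   bit 18 = 0  t=1,i=15
  #...# -> .   bit 17 = 0  t=0,i=0
  #.... -> #   bit 16 = 1  t=1,i=1
  .#### -> #   bit 15 = 1  t=2,i=2
  .###. -> .   bit 14 = 0  t=0,i=10
  .##.# -> #   bit 13 = 1  t=1,i=7
  .##.. -> .   bit 12 = 0  t=0,i=3
  .#.## -> .   bit 11 = 0  t=0,i=8
  .#.#. -> #   bit 10 = 1  t=1,i=10
  .#..# -> .   bit 9 = 0  t=1,i=14
  .#... -> .   bit 8 = 0  t=1,i=0
  ..### -> #   bit 7 = 1  t=2,i=1
  ..##. -> .   bit 6 = 0  t=0,i=2
  ..#.# -> #   bit 5 = 1  t=0,i=7
  ..#.. -> .   bit 4 = 0  t=1,i=16
  ...## -> .   bit 3 = 0  t=0,i=1
  ...#. -> #   bit 2 = 1  t=0,i=6
  ....# -> #   bit 1 = 1  t=1,i=2
  ..... -> .   bit 0 = 0  t=2,i=15
  bits 10100101101010011010010010100110 = 2779358374

2779358374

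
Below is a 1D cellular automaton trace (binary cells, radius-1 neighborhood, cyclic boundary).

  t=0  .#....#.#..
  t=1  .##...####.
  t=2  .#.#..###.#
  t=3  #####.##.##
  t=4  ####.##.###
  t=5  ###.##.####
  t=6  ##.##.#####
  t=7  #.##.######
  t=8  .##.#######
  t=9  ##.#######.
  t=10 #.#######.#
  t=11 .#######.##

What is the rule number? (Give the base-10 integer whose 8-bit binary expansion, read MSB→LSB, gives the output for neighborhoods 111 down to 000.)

  ###|#  b7=1 t=1,i=7
  ##.|.  b6=0 t=1,i=2
  #.#|#  b5=1 t=0,i=7
  #..|#  b4=1 t=0,i=2
  .##|#  b3=1 t=1,i=1
  .#.|#  b2=1 t=0,i=1
  ..#|.  b1=0 t=0,i=0
  ...|.  b0=0 t=0,i=3
  bits 10111100 = 188

188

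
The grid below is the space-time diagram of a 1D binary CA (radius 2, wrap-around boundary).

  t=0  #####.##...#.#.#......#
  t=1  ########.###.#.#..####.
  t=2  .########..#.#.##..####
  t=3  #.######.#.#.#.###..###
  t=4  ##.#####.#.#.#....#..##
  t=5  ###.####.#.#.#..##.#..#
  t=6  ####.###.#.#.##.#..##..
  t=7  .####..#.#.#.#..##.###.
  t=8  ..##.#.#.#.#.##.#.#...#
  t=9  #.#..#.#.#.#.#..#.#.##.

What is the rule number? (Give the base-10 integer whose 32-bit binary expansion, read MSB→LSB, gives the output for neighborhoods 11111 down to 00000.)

3933377135

  [31] ##### => #  t=0,i=1
  [30] ####. => #  t=0,i=3
  [29] ###.# => #  t=0,i=4
  [28] ###.. => .  t=2,i=8
  [27] ##.## => #  t=0,i=5
  [26] ##.#. => .  t=1,i=12
  [25] ##..# => #  t=2,i=9
  [24] ##... => .  t=0,i=8
  [23] #.### => .  t=1,i=0
  [22] #.##. => #  t=0,i=6
  [21] #.#.# => #  t=0,i=13
  [20] #.#.. => #  t=0,i=15
  [19] #..## => .  t=1,i=17
  [18] #..#. => .  t=2,i=10
  [17] #...# => #  t=0,i=9
  [16] #.... => .  t=0,i=17
  [15] .#### => #  t=0,i=0
  [14] .###. => .  t=1,i=10
  [13] .##.# => .  t=5,i=17
  [12] .##.. => #  t=0,i=7
  [11] .#.## => .  t=2,i=14
  [10] .#.#. => .  t=0,i=12
  [9] .#..# => #  t=1,i=16
  [8] .#... => .  t=0,i=16
  [7] ..### => .  t=0,i=22
  [6] ..##. => #  t=5,i=16
  [5] ..#.# => #  t=0,i=11
  [4] ..#.. => .  t=4,i=18
  [3] ...## => #  t=0,i=21
  [2] ...#. => #  t=0,i=10
  [1] ....# => #  t=0,i=20
  [0] ..... => #  t=0,i=18
  bits 11101010011100101001001001101111 = 3933377135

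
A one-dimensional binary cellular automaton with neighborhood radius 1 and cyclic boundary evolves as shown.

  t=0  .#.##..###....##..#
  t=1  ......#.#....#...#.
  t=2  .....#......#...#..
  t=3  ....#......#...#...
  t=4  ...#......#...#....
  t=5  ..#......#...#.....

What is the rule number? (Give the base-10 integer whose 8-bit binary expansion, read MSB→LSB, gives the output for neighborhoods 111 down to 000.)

  [7] ### => #  t=0,i=8
  [6] ##. => .  t=0,i=4
  [5] #.# => .  t=0,i=0
  [4] #.. => .  t=0,i=5
  [3] .## => .  t=0,i=3
  [2] .#. => .  t=0,i=1
  [1] ..# => #  t=0,i=6
  [0] ... => .  t=0,i=11
  bits 10000010 = 130

130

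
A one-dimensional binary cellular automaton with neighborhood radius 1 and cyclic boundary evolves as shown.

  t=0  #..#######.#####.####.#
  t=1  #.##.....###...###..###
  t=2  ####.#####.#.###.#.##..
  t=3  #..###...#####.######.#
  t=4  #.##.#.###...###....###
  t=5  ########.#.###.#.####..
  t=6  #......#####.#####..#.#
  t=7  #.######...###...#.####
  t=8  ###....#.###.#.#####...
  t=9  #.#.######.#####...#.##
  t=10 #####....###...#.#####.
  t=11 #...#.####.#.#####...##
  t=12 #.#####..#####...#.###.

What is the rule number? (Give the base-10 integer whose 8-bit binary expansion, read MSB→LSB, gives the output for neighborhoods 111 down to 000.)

  ### -> .   bit 7 = 0  t=0,i=4
  ##. -> #   bit 6 = 1  t=0,i=0
  #.# -> #   bit 5 = 1  t=0,i=10
  #.. -> .   bit 4 = 0  t=0,i=1
  .## -> #   bit 3 = 1  t=0,i=3
  .#. -> #   bit 2 = 1  t=2,i=11
  ..# -> #   bit 1 = 1  t=0,i=2
  ... -> #   bit 0 = 1  t=1,i=5
  bits 01101111 = 111

111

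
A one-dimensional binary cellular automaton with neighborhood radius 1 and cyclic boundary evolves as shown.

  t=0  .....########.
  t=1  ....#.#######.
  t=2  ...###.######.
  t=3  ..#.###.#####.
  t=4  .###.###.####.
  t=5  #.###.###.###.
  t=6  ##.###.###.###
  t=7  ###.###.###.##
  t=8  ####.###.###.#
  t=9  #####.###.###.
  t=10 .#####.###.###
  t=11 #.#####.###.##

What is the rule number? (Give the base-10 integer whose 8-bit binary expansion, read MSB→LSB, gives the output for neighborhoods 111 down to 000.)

  nb ###: next=#  (t=0,i=6, bit7=1)
  nb ##.: next=#  (t=0,i=12, bit6=1)
  nb #.#: next=#  (t=1,i=5, bit5=1)
  nb #..: next=.  (t=0,i=13, bit4=0)
  nb .##: next=.  (t=0,i=5, bit3=0)
  nb .#.: next=#  (t=1,i=4, bit2=1)
  nb ..#: next=#  (t=0,i=4, bit1=1)
  nb ...: next=.  (t=0,i=0, bit0=0)
  bits 11100110 = 230

230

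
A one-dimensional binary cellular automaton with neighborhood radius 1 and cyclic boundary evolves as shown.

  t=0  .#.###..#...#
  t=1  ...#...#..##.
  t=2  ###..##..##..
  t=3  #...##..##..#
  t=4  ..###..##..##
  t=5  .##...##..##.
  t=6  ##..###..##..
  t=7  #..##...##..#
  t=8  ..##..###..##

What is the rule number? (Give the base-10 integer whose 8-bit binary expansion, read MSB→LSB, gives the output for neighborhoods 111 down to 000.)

  nb ###: next=.  (t=0,i=4, bit7=0)
  nb ##.: next=.  (t=0,i=5, bit6=0)
  nb #.#: next=.  (t=0,i=0, bit5=0)
  nb #..: next=.  (t=0,i=6, bit4=0)
  nb .##: next=#  (t=0,i=3, bit3=1)
  nb .#.: next=.  (t=0,i=1, bit2=0)
  nb ..#: next=#  (t=0,i=7, bit1=1)
  nb ...: next=#  (t=0,i=10, bit0=1)
  bits 00001011 = 11

11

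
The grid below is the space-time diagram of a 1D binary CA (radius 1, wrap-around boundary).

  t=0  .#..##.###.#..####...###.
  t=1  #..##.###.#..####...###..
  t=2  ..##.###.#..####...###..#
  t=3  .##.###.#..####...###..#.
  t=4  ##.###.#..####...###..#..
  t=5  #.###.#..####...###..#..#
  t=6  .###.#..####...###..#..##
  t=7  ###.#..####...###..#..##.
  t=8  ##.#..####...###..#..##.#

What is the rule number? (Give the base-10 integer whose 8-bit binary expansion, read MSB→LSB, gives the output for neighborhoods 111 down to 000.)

170

  ###|#  b7=1 t=0,i=8
  ##.|.  b6=0 t=0,i=5
  #.#|#  b5=1 t=0,i=6
  #..|.  b4=0 t=0,i=2
  .##|#  b3=1 t=0,i=4
  .#.|.  b2=0 t=0,i=1
  ..#|#  b1=1 t=0,i=0
  ...|.  b0=0 t=0,i=19
  bits 10101010 = 170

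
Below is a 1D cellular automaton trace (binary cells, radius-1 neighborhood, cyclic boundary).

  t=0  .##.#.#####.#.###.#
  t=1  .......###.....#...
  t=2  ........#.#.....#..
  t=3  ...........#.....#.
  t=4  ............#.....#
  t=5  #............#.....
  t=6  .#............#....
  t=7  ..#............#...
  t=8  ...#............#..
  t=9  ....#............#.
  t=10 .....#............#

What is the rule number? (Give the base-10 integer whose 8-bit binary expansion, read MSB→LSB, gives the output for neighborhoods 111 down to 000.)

  ### -> #   bit 7 = 1  t=0,i=7
  ##. -> .   bit 6 = 0  t=0,i=2
  #.# -> .   bit 5 = 0  t=0,i=0
  #.. -> #   bit 4 = 1  t=1,i=10
  .## -> .   bit 3 = 0  t=0,i=1
  .#. -> .   bit 2 = 0  t=0,i=4
  ..# -> .   bit 1 = 0  t=1,i=6
  ... -> .   bit 0 = 0  t=1,i=0
  bits 10010000 = 144

144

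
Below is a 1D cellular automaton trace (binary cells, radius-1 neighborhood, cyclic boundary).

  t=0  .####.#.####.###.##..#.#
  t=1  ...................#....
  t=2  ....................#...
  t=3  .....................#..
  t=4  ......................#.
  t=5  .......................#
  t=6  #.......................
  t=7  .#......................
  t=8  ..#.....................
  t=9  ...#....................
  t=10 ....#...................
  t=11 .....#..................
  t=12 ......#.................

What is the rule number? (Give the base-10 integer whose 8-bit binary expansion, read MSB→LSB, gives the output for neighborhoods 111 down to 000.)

  [7] ### => .  t=0,i=2
  [6] ##. => .  t=0,i=4
  [5] #.# => .  t=0,i=0
  [4] #.. => #  t=0,i=19
  [3] .## => .  t=0,i=1
  [2] .#. => .  t=0,i=6
  [1] ..# => .  t=0,i=20
  [0] ... => .  t=1,i=0
  bits 00010000 = 16

16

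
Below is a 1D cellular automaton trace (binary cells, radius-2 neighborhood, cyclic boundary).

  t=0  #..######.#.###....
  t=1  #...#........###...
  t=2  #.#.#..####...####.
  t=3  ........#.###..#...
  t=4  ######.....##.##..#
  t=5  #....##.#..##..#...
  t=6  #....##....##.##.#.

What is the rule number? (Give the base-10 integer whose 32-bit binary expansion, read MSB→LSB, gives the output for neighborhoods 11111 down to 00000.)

285667409

  nb #####: next=.  (t=0,i=5, bit31=0)
  nb ####.: next=.  (t=0,i=7, bit30=0)
  nb ###.#: next=.  (t=0,i=8, bit29=0)
  nb ###..: next=#  (t=0,i=14, bit28=1)
  nb ##.##: next=.  (t=4,i=13, bit27=0)
  nb ##.#.: next=.  (t=0,i=9, bit26=0)
  nb ##..#: next=.  (t=3,i=13, bit25=0)
  nb ##...: next=#  (t=0,i=15, bit24=1)
  nb #.###: next=.  (t=0,i=12, bit23=0)
  nb #.##.: next=.  (t=4,i=14, bit22=0)
  nb #.#.#: next=.  (t=0,i=10, bit21=0)
  nb #.#..: next=.  (t=2,i=4, bit20=0)
  nb #..##: next=.  (t=0,i=2, bit19=0)
  nb #..#.: next=#  (t=3,i=14, bit18=1)
  nb #...#: next=#  (t=1,i=2, bit17=1)
  nb #....: next=.  (t=0,i=16, bit16=0)
  nb .####: next=#  (t=0,i=4, bit15=1)
  nb .###.: next=#  (t=0,i=13, bit14=1)
  nb .##.#: next=#  (t=4,i=12, bit13=1)
  nb .##..: next=#  (t=4,i=15, bit12=1)
  nb .#.##: next=.  (t=0,i=11, bit11=0)
  nb .#.#.: next=.  (t=2,i=1, bit10=0)
  nb .#..#: next=.  (t=0,i=1, bit9=0)
  nb .#...: next=.  (t=1,i=1, bit8=0)
  nb ..###: next=.  (t=0,i=3, bit7=0)
  nb ..##.: next=#  (t=4,i=11, bit6=1)
  nb ..#.#: next=.  (t=3,i=8, bit5=0)
  nb ..#..: next=#  (t=0,i=0, bit4=1)
  nb ...##: next=.  (t=1,i=12, bit3=0)
  nb ...#.: next=.  (t=0,i=18, bit2=0)
  nb ....#: next=.  (t=0,i=17, bit1=0)
  nb .....: next=#  (t=1,i=7, bit0=1)
  bits 00010001000001101111000001010001 = 285667409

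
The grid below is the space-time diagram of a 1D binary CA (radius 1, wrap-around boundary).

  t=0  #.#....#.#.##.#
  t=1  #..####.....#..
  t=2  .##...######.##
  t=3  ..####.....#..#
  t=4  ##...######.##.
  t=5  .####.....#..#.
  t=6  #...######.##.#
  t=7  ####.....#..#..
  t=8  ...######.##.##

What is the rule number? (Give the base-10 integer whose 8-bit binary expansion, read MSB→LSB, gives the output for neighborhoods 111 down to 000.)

83

  ### -> .   bit 7 = 0  t=1,i=4
  ##. -> #   bit 6 = 1  t=0,i=0
  #.# -> .   bit 5 = 0  t=0,i=1
  #.. -> #   bit 4 = 1  t=0,i=3
  .## -> .   bit 3 = 0  t=0,i=11
  .#. -> .   bit 2 = 0  t=0,i=2
  ..# -> #   bit 1 = 1  t=0,i=6
  ... -> #   bit 0 = 1  t=0,i=4
  bits 01010011 = 83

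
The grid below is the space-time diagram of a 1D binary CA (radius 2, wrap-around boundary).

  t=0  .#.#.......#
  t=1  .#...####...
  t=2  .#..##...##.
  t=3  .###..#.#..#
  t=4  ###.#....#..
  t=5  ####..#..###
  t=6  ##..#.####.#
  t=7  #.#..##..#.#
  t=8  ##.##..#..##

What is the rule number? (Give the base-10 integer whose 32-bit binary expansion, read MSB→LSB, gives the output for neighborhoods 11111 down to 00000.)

  [31] ##### => #  t=5,i=0
  [30] ####. => .  t=1,i=7
  [29] ###.# => #  t=4,i=2
  [28] ###.. => .  t=1,i=8
  [27] ##.## => .  t=6,i=10
  [26] ##.#. => #  t=4,i=3
  [25] ##..# => #  t=2,i=11
  [24] ##... => #  t=1,i=9
  [23] #.### => #  t=3,i=1
  [22] #.##. => #  t=7,i=11
  [21] #.#.# => #  t=0,i=1
  [20] #.#.. => .  t=0,i=3
  [19] #..## => #  t=2,i=3
  [18] #..#. => .  t=2,i=0
  [17] #...# => .  t=1,i=3
  [16] #.... => #  t=0,i=5
  [15] .#### => .  t=1,i=6
  [14] .###. => #  t=3,i=2
  [13] .##.# => #  t=7,i=0
  [12] .##.. => .  t=2,i=5
  [11] .#.## => #  t=3,i=0
  [10] .#.#. => .  t=0,i=0
  [9] .#..# => #  t=2,i=2
  [8] .#... => .  t=0,i=4
  [7] ..### => #  t=1,i=5
  [6] ..##. => .  t=2,i=4
  [5] ..#.# => .  t=0,i=11
  [4] ..#.. => #  t=1,i=1
  [3] ...## => #  t=1,i=4
  [2] ...#. => .  t=0,i=10
  [1] ....# => .  t=0,i=9
  [0] ..... => #  t=0,i=6
  bits 10100111111010010110101010011001 = 2817092249

2817092249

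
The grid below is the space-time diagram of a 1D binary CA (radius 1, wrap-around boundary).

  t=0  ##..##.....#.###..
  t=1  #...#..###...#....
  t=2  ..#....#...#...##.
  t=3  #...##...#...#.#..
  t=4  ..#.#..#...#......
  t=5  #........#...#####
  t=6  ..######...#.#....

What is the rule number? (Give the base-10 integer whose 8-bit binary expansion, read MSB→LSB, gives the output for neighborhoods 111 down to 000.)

9

  [7] ### => .  t=0,i=14
  [6] ##. => .  t=0,i=1
  [5] #.# => .  t=0,i=12
  [4] #.. => .  t=0,i=2
  [3] .## => #  t=0,i=0
  [2] .#. => .  t=0,i=11
  [1] ..# => .  t=0,i=3
  [0] ... => #  t=0,i=7
  bits 00001001 = 9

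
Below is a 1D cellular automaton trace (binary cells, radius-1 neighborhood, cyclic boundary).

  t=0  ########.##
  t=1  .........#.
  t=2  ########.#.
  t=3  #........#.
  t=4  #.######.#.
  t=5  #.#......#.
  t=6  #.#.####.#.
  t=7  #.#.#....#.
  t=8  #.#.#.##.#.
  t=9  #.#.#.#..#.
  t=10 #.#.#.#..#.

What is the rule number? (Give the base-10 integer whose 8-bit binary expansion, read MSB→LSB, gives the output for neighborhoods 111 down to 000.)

13

  ###|.  b7=0 t=0,i=0
  ##.|.  b6=0 t=0,i=7
  #.#|.  b5=0 t=0,i=8
  #..|.  b4=0 t=1,i=10
  .##|#  b3=1 t=0,i=9
  .#.|#  b2=1 t=1,i=9
  ..#|.  b1=0 t=1,i=8
  ...|#  b0=1 t=1,i=0
  bits 00001101 = 13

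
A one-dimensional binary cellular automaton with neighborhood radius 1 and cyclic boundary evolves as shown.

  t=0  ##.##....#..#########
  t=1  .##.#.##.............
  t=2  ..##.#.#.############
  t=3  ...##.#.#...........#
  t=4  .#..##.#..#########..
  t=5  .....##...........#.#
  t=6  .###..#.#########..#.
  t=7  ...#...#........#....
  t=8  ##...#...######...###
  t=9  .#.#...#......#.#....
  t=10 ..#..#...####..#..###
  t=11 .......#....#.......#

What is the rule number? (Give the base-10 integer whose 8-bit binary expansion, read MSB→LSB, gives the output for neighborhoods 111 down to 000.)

  [7] ### => .  t=0,i=0
  [6] ##. => #  t=0,i=1
  [5] #.# => #  t=0,i=2
  [4] #.. => .  t=0,i=5
  [3] .## => .  t=0,i=3
  [2] .#. => .  t=0,i=9
  [1] ..# => .  t=0,i=8
  [0] ... => #  t=0,i=6
  bits 01100001 = 97

97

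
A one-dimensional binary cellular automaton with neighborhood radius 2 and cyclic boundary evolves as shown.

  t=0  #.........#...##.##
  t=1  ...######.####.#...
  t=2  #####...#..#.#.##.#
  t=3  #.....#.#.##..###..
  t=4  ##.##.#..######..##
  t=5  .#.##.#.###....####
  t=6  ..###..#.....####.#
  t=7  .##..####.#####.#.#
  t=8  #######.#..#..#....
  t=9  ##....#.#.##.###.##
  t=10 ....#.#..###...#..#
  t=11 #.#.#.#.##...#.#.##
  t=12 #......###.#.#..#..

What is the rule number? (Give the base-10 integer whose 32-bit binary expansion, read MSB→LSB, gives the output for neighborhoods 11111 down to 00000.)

576633275

  ##### -> .   bit 31 = 0  t=1,i=5
  ####. -> .   bit 30 = 0  t=1,i=7
  ###.# -> #   bit 29 = 1  t=1,i=8
  ###.. -> .   bit 28 = 0  t=0,i=0
  ##.## -> .   bit 27 = 0  t=0,i=16
  ##.#. -> .   bit 26 = 0  t=1,i=14
  ##..# -> #   bit 25 = 1  t=3,i=12
  ##... -> .   bit 24 = 0  t=0,i=1
  #.### -> .   bit 23 = 0  t=0,i=17
  #.##. -> #   bit 22 = 1  t=2,i=15
  #.#.# -> .   bit 21 = 0  t=2,i=13
  #.#.. -> #   bit 20 = 1  t=1,i=15
  #..## -> #   bit 19 = 1  t=3,i=13
  #..#. -> #   bit 18 = 1  t=2,i=10
  #...# -> #   bit 17 = 1  t=0,i=12
  #.... -> .   bit 16 = 0  t=0,i=2
  .#### -> #   bit 15 = 1  t=1,i=4
  .###. -> .   bit 14 = 0  t=0,i=18
  .##.# -> #   bit 13 = 1  t=0,i=15
  .##.. -> #   bit 12 = 1  t=3,i=11
  .#.## -> #   bit 11 = 1  t=2,i=14
  .#.#. -> .   bit 10 = 0  t=2,i=12
  .#..# -> .   bit 9 = 0  t=2,i=9
  .#... -> #   bit 8 = 1  t=0,i=11
  ..### -> #   bit 7 = 1  t=1,i=3
  ..##. -> .   bit 6 = 0  t=0,i=14
  ..#.# -> #   bit 5 = 1  t=2,i=11
  ..#.. -> #   bit 4 = 1  t=0,i=10
  ...## -> #   bit 3 = 1  t=0,i=13
  ...#. -> .   bit 2 = 0  t=0,i=9
  ....# -> #   bit 1 = 1  t=0,i=8
  ..... -> #   bit 0 = 1  t=0,i=3
  bits 00100010010111101011100110111011 = 576633275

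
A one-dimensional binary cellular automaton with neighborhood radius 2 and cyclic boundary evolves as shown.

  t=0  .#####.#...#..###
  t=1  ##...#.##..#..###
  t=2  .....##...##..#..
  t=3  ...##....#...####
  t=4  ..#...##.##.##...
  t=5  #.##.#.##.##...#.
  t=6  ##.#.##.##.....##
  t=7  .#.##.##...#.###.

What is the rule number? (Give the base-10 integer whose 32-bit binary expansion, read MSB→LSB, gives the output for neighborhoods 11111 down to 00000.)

  ##### -> .   bit 31 = 0  t=0,i=3
  ####. -> .   bit 30 = 0  t=0,i=4
  ###.# -> #   bit 29 = 1  t=0,i=5
  ###.. -> .   bit 28 = 0  t=1,i=1
  ##.## -> #   bit 27 = 1  t=0,i=0
  ##.#. -> .   bit 26 = 0  t=0,i=6
  ##..# -> .   bit 25 = 0  t=1,i=9
  ##... -> .   bit 24 = 0  t=1,i=2
  #.### -> #   bit 23 = 1  t=0,i=1
  #.##. -> .   bit 22 = 0  t=1,i=7
  #.#.# -> #   bit 21 = 1  t=5,i=0
  #.#.. -> #   bit 20 = 1  t=0,i=7
  #..## -> .   bit 19 = 0  t=0,i=13
  #..#. -> #   bit 18 = 1  t=1,i=10
  #...# -> .   bit 17 = 0  t=0,i=9
  #.... -> #   bit 16 = 1  t=2,i=16
  .#### -> .   bit 15 = 0  t=0,i=2
  .###. -> #   bit 14 = 1  t=0,i=15
  .##.# -> #   bit 13 = 1  t=4,i=7
  .##.. -> .   bit 12 = 0  t=1,i=8
  .#.## -> #   bit 11 = 1  t=1,i=6
  .#.#. -> #   bit 10 = 1  t=5,i=16
  .#..# -> .   bit 9 = 0  t=0,i=12
  .#... -> #   bit 8 = 1  t=0,i=8
  ..### -> #   bit 7 = 1  t=0,i=14
  ..##. -> .   bit 6 = 0  t=2,i=5
  ..#.# -> #   bit 5 = 1  t=1,i=5
  ..#.. -> #   bit 4 = 1  t=0,i=11
  ...## -> #   bit 3 = 1  t=2,i=4
  ...#. -> .   bit 2 = 0  t=0,i=10
  ....# -> #   bit 1 = 1  t=2,i=3
  ..... -> .   bit 0 = 0  t=2,i=0
  bits 00101000101101010110110110111010 = 682978746

682978746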